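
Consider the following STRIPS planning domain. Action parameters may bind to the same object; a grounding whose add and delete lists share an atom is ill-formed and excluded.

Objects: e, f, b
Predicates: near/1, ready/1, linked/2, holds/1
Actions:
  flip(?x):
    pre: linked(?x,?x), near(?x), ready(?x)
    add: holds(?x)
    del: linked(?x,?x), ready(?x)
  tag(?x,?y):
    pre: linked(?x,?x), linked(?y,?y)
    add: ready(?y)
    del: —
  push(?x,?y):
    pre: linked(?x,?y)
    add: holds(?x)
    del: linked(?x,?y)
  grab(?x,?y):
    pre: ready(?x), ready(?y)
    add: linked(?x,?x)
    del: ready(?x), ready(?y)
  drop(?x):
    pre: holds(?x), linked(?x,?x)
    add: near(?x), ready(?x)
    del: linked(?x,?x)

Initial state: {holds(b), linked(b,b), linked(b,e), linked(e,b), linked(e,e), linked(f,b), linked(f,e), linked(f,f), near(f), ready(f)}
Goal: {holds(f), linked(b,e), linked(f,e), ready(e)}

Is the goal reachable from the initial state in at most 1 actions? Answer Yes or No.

No

1. flip(f)  →  {holds(b), holds(f), linked(b,b), linked(b,e), linked(e,b), linked(e,e), linked(f,b), linked(f,e), near(f)}
2. tag(e,e)  →  {holds(b), holds(f), linked(b,b), linked(b,e), linked(e,b), linked(e,e), linked(f,b), linked(f,e), near(f), ready(e)}
optimal plan length = 2; 2 > 1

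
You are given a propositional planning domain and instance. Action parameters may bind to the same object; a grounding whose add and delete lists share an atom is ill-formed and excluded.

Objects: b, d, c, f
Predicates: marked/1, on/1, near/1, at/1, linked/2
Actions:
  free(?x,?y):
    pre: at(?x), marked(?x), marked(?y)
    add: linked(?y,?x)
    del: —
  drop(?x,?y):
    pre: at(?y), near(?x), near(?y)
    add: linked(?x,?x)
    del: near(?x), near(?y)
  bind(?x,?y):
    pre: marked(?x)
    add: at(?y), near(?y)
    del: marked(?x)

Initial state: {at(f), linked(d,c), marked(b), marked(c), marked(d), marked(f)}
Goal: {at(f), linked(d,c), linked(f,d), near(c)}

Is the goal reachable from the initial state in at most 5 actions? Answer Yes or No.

Yes

1. bind(b,d)  →  {at(d), at(f), linked(d,c), marked(c), marked(d), marked(f), near(d)}
2. free(d,f)  →  {at(d), at(f), linked(d,c), linked(f,d), marked(c), marked(d), marked(f), near(d)}
3. bind(d,c)  →  {at(c), at(d), at(f), linked(d,c), linked(f,d), marked(c), marked(f), near(c), near(d)}
optimal plan length = 3; 3 ≤ 5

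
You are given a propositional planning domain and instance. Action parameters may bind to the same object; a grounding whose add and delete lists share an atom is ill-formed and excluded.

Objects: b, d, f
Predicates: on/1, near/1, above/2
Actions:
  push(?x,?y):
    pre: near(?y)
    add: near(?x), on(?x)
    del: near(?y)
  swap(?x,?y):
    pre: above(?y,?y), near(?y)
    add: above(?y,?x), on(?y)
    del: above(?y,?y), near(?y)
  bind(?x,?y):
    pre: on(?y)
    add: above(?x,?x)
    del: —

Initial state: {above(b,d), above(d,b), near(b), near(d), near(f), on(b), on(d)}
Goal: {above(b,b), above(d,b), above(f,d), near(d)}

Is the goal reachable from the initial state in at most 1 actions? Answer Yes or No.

No

1. bind(b,b)  →  {above(b,b), above(b,d), above(d,b), near(b), near(d), near(f), on(b), on(d)}
2. bind(f,b)  →  {above(b,b), above(b,d), above(d,b), above(f,f), near(b), near(d), near(f), on(b), on(d)}
3. swap(d,f)  →  {above(b,b), above(b,d), above(d,b), above(f,d), near(b), near(d), on(b), on(d), on(f)}
optimal plan length = 3; 3 > 1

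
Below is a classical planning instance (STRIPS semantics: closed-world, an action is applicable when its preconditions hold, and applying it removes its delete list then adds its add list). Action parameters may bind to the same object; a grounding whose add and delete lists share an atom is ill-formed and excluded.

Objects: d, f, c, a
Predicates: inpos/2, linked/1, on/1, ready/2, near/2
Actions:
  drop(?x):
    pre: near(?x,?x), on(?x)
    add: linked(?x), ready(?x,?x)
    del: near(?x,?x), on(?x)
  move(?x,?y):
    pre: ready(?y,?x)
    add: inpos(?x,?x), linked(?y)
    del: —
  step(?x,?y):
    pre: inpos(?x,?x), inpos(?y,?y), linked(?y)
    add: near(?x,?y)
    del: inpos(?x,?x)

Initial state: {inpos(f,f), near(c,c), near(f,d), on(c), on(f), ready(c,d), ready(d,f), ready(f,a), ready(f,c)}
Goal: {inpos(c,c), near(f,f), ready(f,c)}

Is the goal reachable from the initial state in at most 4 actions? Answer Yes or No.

Yes

1. move(c,f)  →  {inpos(c,c), inpos(f,f), linked(f), near(c,c), near(f,d), on(c), on(f), ready(c,d), ready(d,f), ready(f,a), ready(f,c)}
2. step(f,f)  →  {inpos(c,c), linked(f), near(c,c), near(f,d), near(f,f), on(c), on(f), ready(c,d), ready(d,f), ready(f,a), ready(f,c)}
optimal plan length = 2; 2 ≤ 4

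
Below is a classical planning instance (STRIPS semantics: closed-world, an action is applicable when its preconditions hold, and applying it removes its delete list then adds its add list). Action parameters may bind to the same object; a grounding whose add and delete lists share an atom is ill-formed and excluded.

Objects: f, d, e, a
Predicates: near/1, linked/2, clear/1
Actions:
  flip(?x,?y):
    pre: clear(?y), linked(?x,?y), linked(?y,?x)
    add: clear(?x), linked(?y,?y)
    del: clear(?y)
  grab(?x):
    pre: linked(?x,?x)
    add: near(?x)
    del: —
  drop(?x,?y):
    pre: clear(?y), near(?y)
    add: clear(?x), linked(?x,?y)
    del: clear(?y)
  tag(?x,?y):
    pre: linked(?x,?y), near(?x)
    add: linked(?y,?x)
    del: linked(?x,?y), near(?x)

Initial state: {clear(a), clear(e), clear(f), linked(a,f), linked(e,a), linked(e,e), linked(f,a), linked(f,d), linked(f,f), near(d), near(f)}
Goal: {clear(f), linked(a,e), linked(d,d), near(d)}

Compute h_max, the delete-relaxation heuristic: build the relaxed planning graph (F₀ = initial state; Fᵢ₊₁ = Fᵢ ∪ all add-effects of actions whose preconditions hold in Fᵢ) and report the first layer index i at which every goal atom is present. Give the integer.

2

F0 = init (11 atoms)
F1 = F0 ∪ {clear(d), linked(a,a), linked(d,f), linked(e,f), near(e)}  (16 atoms)
F2 = F1 ∪ {linked(a,d), linked(a,e), linked(d,d), linked(d,e), linked(e,d), linked(f,e), near(a)}  (23 atoms)
goal ⊆ F2  ⇒  h_max = 2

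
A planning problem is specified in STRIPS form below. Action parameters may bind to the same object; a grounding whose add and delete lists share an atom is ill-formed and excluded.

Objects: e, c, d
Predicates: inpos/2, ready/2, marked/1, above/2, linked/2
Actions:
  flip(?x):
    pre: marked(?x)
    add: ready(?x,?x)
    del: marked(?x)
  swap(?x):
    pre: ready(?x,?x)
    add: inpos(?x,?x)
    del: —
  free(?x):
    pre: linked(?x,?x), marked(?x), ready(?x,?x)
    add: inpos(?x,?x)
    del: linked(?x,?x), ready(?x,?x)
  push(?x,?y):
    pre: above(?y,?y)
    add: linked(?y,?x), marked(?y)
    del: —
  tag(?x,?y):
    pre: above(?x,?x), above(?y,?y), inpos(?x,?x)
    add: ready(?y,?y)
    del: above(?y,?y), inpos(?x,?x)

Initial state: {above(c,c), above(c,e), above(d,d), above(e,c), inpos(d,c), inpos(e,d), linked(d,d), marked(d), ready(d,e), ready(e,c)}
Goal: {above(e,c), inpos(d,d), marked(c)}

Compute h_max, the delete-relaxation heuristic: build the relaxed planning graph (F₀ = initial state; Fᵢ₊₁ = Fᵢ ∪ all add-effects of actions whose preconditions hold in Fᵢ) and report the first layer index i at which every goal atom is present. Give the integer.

F0 = init (10 atoms)
F1 = F0 ∪ {linked(c,c), linked(c,d), linked(c,e), linked(d,c), linked(d,e), marked(c), ready(d,d)}  (17 atoms)
F2 = F1 ∪ {inpos(d,d), ready(c,c)}  (19 atoms)
goal ⊆ F2  ⇒  h_max = 2

2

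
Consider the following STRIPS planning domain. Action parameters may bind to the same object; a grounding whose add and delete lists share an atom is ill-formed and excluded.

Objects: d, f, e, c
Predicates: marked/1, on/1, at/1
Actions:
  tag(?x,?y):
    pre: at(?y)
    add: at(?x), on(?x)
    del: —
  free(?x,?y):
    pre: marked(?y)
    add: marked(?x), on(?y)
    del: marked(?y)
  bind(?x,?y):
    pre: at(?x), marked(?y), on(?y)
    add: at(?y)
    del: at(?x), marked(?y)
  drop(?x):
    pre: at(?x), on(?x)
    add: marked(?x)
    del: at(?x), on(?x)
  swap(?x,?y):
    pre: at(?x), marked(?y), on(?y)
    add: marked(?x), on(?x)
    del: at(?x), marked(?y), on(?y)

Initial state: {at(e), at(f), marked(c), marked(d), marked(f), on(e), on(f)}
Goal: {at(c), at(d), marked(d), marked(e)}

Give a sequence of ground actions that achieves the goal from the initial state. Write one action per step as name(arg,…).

1. tag(d,f)  →  {at(d), at(e), at(f), marked(c), marked(d), marked(f), on(d), on(e), on(f)}
2. tag(c,d)  →  {at(c), at(d), at(e), at(f), marked(c), marked(d), marked(f), on(c), on(d), on(e), on(f)}
3. free(e,f)  →  {at(c), at(d), at(e), at(f), marked(c), marked(d), marked(e), on(c), on(d), on(e), on(f)}

tag(d,f); tag(c,d); free(e,f)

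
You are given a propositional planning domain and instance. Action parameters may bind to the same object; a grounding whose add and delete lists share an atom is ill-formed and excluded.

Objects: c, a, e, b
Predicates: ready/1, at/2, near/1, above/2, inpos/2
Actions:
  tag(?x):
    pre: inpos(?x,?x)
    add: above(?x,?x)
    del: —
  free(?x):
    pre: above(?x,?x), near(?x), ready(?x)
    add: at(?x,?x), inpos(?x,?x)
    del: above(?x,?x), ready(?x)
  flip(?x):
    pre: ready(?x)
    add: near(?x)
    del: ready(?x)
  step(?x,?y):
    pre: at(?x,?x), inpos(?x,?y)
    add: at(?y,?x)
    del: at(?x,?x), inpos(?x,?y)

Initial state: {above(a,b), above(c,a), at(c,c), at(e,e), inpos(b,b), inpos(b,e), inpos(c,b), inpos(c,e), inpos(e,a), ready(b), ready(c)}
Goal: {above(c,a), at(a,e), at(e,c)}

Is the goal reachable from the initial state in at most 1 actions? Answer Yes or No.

No

1. step(c,e)  →  {above(a,b), above(c,a), at(e,c), at(e,e), inpos(b,b), inpos(b,e), inpos(c,b), inpos(e,a), ready(b), ready(c)}
2. step(e,a)  →  {above(a,b), above(c,a), at(a,e), at(e,c), inpos(b,b), inpos(b,e), inpos(c,b), ready(b), ready(c)}
optimal plan length = 2; 2 > 1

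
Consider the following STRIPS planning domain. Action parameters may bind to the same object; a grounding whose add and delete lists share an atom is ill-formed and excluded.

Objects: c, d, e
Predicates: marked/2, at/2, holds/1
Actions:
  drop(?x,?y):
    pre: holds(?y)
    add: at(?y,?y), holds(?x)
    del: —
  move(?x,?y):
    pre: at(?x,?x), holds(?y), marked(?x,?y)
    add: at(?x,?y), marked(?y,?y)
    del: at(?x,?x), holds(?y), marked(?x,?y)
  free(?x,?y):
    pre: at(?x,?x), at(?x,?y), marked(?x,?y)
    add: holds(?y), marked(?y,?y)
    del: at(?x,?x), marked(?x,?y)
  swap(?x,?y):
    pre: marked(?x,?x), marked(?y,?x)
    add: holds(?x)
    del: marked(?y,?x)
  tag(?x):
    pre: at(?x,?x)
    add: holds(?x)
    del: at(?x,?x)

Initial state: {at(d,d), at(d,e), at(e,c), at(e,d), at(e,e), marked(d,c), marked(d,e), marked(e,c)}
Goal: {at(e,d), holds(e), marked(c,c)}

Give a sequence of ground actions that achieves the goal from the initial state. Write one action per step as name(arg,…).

1. free(d,e)  →  {at(d,e), at(e,c), at(e,d), at(e,e), holds(e), marked(d,c), marked(e,c), marked(e,e)}
2. free(e,c)  →  {at(d,e), at(e,c), at(e,d), holds(c), holds(e), marked(c,c), marked(d,c), marked(e,e)}

free(d,e); free(e,c)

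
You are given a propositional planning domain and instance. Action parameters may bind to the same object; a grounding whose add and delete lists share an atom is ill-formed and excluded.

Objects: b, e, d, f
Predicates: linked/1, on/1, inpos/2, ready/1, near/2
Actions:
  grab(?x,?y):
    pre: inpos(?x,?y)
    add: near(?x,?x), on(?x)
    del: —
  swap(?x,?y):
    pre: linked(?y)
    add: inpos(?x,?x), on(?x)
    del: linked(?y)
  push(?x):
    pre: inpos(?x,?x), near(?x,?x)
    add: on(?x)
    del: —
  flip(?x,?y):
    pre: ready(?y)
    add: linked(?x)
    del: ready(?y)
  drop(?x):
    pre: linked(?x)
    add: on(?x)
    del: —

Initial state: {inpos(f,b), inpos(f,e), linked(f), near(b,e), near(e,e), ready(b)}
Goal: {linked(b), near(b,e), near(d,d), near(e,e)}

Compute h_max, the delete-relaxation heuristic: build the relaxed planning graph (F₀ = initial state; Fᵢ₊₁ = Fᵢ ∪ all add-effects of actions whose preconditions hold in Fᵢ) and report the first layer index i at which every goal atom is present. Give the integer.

F0 = init (6 atoms)
F1 = F0 ∪ {inpos(b,b), inpos(d,d), inpos(e,e), inpos(f,f), linked(b), linked(d), linked(e), near(f,f), on(b), on(d), on(e), on(f)}  (18 atoms)
F2 = F1 ∪ {near(b,b), near(d,d)}  (20 atoms)
goal ⊆ F2  ⇒  h_max = 2

2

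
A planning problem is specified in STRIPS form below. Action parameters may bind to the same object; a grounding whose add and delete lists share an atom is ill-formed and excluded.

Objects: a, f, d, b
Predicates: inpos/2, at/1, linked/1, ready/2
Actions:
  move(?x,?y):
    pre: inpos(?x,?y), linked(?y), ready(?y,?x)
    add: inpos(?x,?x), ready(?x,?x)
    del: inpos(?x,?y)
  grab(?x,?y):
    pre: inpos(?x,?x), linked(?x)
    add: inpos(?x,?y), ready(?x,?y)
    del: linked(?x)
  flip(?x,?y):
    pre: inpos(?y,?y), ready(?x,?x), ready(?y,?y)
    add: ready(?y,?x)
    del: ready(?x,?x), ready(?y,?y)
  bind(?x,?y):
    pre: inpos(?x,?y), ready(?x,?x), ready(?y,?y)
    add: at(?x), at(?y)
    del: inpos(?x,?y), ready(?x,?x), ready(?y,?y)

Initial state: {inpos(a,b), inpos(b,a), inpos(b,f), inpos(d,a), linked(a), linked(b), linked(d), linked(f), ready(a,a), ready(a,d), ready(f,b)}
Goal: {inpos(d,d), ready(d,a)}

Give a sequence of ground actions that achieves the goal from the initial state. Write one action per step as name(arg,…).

1. move(d,a)  →  {inpos(a,b), inpos(b,a), inpos(b,f), inpos(d,d), linked(a), linked(b), linked(d), linked(f), ready(a,a), ready(a,d), ready(d,d), ready(f,b)}
2. grab(d,a)  →  {inpos(a,b), inpos(b,a), inpos(b,f), inpos(d,a), inpos(d,d), linked(a), linked(b), linked(f), ready(a,a), ready(a,d), ready(d,a), ready(d,d), ready(f,b)}

move(d,a); grab(d,a)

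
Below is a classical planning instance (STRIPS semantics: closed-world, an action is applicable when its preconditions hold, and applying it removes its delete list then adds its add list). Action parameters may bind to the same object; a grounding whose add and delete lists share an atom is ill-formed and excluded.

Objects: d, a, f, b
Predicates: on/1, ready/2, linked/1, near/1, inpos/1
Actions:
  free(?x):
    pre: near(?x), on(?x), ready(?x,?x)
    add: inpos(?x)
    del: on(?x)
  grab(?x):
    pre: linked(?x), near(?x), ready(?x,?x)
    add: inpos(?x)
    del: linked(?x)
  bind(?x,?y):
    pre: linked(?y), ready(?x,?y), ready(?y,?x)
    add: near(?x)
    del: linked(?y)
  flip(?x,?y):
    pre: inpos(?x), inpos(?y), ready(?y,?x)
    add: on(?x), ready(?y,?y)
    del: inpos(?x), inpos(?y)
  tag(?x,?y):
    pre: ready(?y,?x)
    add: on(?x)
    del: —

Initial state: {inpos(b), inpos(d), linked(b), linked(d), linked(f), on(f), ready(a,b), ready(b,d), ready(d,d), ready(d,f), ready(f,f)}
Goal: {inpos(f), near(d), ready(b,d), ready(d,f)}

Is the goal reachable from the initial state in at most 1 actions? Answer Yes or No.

1. bind(d,d)  →  {inpos(b), inpos(d), linked(b), linked(f), near(d), on(f), ready(a,b), ready(b,d), ready(d,d), ready(d,f), ready(f,f)}
2. bind(f,f)  →  {inpos(b), inpos(d), linked(b), near(d), near(f), on(f), ready(a,b), ready(b,d), ready(d,d), ready(d,f), ready(f,f)}
3. free(f)  →  {inpos(b), inpos(d), inpos(f), linked(b), near(d), near(f), ready(a,b), ready(b,d), ready(d,d), ready(d,f), ready(f,f)}
optimal plan length = 3; 3 > 1

No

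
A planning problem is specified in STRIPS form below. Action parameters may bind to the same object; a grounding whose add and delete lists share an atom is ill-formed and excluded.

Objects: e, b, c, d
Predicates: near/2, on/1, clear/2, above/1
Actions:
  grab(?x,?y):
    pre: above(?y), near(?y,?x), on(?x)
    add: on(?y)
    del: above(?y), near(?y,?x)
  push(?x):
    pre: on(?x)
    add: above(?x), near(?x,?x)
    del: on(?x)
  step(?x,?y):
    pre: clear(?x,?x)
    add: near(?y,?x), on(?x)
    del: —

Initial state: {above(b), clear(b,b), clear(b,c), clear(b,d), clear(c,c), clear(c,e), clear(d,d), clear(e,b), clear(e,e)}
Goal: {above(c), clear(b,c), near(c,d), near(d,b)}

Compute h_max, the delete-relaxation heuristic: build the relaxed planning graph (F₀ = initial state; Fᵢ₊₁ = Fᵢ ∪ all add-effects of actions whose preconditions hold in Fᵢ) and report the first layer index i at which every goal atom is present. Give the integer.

2

F0 = init (9 atoms)
F1 = F0 ∪ {near(b,b), near(b,c), near(b,d), near(b,e), near(c,b), near(c,c), near(c,d), near(c,e), near(d,b), near(d,c), near(d,d), near(d,e), near(e,b), near(e,c), near(e,d), near(e,e), on(b), on(c), on(d), on(e)}  (29 atoms)
F2 = F1 ∪ {above(c), above(d), above(e)}  (32 atoms)
goal ⊆ F2  ⇒  h_max = 2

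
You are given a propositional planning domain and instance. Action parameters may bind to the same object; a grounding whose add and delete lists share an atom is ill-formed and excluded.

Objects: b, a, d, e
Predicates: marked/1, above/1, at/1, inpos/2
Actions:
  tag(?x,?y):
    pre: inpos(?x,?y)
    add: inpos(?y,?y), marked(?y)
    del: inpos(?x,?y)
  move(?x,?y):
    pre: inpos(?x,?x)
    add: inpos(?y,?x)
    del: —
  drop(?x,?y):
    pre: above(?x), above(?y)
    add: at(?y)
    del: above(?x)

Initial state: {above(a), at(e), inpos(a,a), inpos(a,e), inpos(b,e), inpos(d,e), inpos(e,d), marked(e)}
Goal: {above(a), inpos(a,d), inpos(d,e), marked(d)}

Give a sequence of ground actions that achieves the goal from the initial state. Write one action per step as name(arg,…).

tag(e,d); move(d,a)

1. tag(e,d)  →  {above(a), at(e), inpos(a,a), inpos(a,e), inpos(b,e), inpos(d,d), inpos(d,e), marked(d), marked(e)}
2. move(d,a)  →  {above(a), at(e), inpos(a,a), inpos(a,d), inpos(a,e), inpos(b,e), inpos(d,d), inpos(d,e), marked(d), marked(e)}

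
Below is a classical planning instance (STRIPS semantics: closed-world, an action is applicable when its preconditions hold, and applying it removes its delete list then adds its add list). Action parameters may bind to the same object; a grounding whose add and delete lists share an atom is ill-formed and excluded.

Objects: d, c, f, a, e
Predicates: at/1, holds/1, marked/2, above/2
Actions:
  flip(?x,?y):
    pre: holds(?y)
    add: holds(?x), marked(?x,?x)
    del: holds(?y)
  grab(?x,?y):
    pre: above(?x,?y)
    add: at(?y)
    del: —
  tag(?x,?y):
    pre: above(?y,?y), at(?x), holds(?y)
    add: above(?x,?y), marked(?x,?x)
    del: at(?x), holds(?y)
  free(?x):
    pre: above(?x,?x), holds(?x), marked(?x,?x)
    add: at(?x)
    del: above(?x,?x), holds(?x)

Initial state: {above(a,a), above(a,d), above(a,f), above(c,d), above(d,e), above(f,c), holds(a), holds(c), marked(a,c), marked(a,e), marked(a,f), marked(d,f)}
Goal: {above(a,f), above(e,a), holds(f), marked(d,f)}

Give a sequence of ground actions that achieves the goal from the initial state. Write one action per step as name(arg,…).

1. flip(f,c)  →  {above(a,a), above(a,d), above(a,f), above(c,d), above(d,e), above(f,c), holds(a), holds(f), marked(a,c), marked(a,e), marked(a,f), marked(d,f), marked(f,f)}
2. grab(d,e)  →  {above(a,a), above(a,d), above(a,f), above(c,d), above(d,e), above(f,c), at(e), holds(a), holds(f), marked(a,c), marked(a,e), marked(a,f), marked(d,f), marked(f,f)}
3. tag(e,a)  →  {above(a,a), above(a,d), above(a,f), above(c,d), above(d,e), above(e,a), above(f,c), holds(f), marked(a,c), marked(a,e), marked(a,f), marked(d,f), marked(e,e), marked(f,f)}

flip(f,c); grab(d,e); tag(e,a)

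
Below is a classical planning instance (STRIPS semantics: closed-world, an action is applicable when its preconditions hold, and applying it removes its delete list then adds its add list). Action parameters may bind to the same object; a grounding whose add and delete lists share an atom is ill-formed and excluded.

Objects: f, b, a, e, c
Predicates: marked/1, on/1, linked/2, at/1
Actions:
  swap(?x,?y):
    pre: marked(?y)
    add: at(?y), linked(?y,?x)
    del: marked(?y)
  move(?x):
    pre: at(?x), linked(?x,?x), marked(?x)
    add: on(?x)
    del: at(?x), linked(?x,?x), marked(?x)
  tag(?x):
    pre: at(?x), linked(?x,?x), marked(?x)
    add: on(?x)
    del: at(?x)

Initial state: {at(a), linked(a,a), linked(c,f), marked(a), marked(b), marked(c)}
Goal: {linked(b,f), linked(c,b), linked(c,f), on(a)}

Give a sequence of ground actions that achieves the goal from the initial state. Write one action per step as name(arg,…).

swap(f,b); swap(b,c); move(a)

1. swap(f,b)  →  {at(a), at(b), linked(a,a), linked(b,f), linked(c,f), marked(a), marked(c)}
2. swap(b,c)  →  {at(a), at(b), at(c), linked(a,a), linked(b,f), linked(c,b), linked(c,f), marked(a)}
3. move(a)  →  {at(b), at(c), linked(b,f), linked(c,b), linked(c,f), on(a)}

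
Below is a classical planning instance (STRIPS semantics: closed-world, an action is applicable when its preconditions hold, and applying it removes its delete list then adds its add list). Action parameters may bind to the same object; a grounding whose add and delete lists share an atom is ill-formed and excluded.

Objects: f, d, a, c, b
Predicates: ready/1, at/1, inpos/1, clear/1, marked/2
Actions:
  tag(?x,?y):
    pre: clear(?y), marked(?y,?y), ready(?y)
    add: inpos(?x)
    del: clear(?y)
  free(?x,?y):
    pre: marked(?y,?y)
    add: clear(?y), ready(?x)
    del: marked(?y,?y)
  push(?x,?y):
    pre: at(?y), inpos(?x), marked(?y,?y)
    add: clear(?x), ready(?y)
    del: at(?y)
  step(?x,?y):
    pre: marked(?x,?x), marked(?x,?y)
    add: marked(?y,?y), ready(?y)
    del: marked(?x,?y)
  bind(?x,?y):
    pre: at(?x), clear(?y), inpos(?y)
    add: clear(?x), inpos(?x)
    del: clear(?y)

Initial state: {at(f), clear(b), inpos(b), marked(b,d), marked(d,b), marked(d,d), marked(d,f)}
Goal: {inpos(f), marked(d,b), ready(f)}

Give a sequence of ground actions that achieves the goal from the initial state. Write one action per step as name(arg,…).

1. free(f,d)  →  {at(f), clear(b), clear(d), inpos(b), marked(b,d), marked(d,b), marked(d,f), ready(f)}
2. bind(f,b)  →  {at(f), clear(d), clear(f), inpos(b), inpos(f), marked(b,d), marked(d,b), marked(d,f), ready(f)}

free(f,d); bind(f,b)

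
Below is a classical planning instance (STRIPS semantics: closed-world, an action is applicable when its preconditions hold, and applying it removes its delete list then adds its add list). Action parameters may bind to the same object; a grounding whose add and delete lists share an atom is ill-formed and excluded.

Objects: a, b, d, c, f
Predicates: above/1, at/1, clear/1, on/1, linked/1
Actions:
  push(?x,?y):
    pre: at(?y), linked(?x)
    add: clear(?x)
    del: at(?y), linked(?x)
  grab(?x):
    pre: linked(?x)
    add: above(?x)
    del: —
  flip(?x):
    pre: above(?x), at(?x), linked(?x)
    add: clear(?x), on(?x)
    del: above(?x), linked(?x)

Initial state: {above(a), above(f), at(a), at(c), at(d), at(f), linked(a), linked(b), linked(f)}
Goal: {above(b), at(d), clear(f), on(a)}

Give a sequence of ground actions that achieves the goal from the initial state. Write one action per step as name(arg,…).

push(f,c); grab(b); flip(a)

1. push(f,c)  →  {above(a), above(f), at(a), at(d), at(f), clear(f), linked(a), linked(b)}
2. grab(b)  →  {above(a), above(b), above(f), at(a), at(d), at(f), clear(f), linked(a), linked(b)}
3. flip(a)  →  {above(b), above(f), at(a), at(d), at(f), clear(a), clear(f), linked(b), on(a)}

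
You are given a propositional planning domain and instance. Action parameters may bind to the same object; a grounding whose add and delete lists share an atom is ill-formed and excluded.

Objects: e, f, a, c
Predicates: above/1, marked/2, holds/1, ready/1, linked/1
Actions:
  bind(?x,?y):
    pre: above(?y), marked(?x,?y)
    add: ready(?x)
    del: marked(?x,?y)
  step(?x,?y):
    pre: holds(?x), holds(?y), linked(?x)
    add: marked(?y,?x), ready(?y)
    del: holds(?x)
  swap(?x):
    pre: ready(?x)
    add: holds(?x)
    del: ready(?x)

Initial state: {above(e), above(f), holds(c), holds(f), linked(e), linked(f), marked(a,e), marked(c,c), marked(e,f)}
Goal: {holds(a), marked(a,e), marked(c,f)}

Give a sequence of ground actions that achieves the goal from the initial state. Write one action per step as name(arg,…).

1. bind(e,f)  →  {above(e), above(f), holds(c), holds(f), linked(e), linked(f), marked(a,e), marked(c,c), ready(e)}
2. bind(a,e)  →  {above(e), above(f), holds(c), holds(f), linked(e), linked(f), marked(c,c), ready(a), ready(e)}
3. step(f,c)  →  {above(e), above(f), holds(c), linked(e), linked(f), marked(c,c), marked(c,f), ready(a), ready(c), ready(e)}
4. swap(e)  →  {above(e), above(f), holds(c), holds(e), linked(e), linked(f), marked(c,c), marked(c,f), ready(a), ready(c)}
5. swap(a)  →  {above(e), above(f), holds(a), holds(c), holds(e), linked(e), linked(f), marked(c,c), marked(c,f), ready(c)}
6. step(e,a)  →  {above(e), above(f), holds(a), holds(c), linked(e), linked(f), marked(a,e), marked(c,c), marked(c,f), ready(a), ready(c)}

bind(e,f); bind(a,e); step(f,c); swap(e); swap(a); step(e,a)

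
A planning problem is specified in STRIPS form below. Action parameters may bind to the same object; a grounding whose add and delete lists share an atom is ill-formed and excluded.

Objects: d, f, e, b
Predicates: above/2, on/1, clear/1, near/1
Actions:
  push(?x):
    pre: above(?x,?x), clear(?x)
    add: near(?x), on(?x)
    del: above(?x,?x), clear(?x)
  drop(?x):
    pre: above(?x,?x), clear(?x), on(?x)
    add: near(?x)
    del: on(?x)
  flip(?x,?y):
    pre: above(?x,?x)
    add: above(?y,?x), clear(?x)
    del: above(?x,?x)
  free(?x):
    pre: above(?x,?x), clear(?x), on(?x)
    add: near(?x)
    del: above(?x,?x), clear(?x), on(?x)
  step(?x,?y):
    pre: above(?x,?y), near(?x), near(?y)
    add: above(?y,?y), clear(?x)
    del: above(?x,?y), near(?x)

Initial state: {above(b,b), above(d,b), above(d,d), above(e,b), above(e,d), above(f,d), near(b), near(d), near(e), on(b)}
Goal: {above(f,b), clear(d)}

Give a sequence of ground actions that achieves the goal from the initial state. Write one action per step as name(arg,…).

1. flip(d,f)  →  {above(b,b), above(d,b), above(e,b), above(e,d), above(f,d), clear(d), near(b), near(d), near(e), on(b)}
2. flip(b,f)  →  {above(d,b), above(e,b), above(e,d), above(f,b), above(f,d), clear(b), clear(d), near(b), near(d), near(e), on(b)}

flip(d,f); flip(b,f)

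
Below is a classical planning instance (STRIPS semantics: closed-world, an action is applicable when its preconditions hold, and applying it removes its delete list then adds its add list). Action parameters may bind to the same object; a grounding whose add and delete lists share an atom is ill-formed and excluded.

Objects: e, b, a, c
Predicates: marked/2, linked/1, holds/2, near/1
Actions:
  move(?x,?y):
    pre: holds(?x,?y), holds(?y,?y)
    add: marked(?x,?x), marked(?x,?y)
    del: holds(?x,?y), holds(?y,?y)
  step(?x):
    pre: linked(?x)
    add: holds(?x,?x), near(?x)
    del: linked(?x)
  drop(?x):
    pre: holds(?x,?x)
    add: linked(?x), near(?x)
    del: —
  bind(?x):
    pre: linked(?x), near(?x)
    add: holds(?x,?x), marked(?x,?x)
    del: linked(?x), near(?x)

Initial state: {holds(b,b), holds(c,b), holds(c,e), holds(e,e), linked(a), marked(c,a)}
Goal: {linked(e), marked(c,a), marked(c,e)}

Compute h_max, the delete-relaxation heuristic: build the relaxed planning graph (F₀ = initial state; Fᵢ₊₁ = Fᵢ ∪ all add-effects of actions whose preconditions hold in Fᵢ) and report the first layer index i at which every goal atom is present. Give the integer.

1

F0 = init (6 atoms)
F1 = F0 ∪ {holds(a,a), linked(b), linked(e), marked(b,b), marked(c,b), marked(c,c), marked(c,e), marked(e,e), near(a), near(b), near(e)}  (17 atoms)
goal ⊆ F1  ⇒  h_max = 1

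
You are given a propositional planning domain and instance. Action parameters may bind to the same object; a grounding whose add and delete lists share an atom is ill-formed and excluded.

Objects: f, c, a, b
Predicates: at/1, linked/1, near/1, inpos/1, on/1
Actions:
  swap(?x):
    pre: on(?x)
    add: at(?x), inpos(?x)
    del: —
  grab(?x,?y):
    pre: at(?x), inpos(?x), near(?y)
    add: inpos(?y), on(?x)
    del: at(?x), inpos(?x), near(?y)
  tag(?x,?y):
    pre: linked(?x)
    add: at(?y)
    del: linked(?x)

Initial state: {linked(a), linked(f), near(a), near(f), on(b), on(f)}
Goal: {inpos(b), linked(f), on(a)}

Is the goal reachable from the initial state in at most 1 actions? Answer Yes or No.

No

1. swap(f)  →  {at(f), inpos(f), linked(a), linked(f), near(a), near(f), on(b), on(f)}
2. swap(b)  →  {at(b), at(f), inpos(b), inpos(f), linked(a), linked(f), near(a), near(f), on(b), on(f)}
3. grab(f,a)  →  {at(b), inpos(a), inpos(b), linked(a), linked(f), near(f), on(b), on(f)}
4. tag(a,a)  →  {at(a), at(b), inpos(a), inpos(b), linked(f), near(f), on(b), on(f)}
5. grab(a,f)  →  {at(b), inpos(b), inpos(f), linked(f), on(a), on(b), on(f)}
optimal plan length = 5; 5 > 1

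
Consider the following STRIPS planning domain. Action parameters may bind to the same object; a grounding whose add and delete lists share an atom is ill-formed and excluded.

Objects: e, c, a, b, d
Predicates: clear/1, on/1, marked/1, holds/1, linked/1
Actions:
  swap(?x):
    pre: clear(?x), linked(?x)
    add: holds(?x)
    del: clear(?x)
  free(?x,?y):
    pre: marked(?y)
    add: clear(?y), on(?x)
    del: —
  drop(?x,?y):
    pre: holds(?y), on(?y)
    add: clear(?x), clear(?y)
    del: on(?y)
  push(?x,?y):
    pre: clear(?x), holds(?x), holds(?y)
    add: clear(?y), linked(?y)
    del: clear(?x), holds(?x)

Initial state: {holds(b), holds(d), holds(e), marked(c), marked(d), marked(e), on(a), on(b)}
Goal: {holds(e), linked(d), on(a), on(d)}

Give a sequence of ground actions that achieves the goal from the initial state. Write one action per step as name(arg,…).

1. free(d,e)  →  {clear(e), holds(b), holds(d), holds(e), marked(c), marked(d), marked(e), on(a), on(b), on(d)}
2. drop(e,b)  →  {clear(b), clear(e), holds(b), holds(d), holds(e), marked(c), marked(d), marked(e), on(a), on(d)}
3. push(b,d)  →  {clear(d), clear(e), holds(d), holds(e), linked(d), marked(c), marked(d), marked(e), on(a), on(d)}

free(d,e); drop(e,b); push(b,d)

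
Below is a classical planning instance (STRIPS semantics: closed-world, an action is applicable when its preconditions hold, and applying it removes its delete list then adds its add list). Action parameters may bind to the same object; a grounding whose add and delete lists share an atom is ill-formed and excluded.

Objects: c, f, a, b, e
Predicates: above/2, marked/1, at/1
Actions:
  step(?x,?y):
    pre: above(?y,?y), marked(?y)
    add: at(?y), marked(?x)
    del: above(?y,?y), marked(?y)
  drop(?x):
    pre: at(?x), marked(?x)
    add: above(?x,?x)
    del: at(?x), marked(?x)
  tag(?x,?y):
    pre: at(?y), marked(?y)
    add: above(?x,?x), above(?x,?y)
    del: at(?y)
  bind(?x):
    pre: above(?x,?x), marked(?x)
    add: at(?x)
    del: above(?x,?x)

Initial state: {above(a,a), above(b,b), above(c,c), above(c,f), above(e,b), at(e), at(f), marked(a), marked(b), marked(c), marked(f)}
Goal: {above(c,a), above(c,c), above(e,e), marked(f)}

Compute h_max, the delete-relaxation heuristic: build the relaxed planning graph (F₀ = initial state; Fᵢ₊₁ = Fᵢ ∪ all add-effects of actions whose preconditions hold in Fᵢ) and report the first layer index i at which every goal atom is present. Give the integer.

F0 = init (11 atoms)
F1 = F0 ∪ {above(a,f), above(b,f), above(e,e), above(e,f), above(f,f), at(a), at(b), at(c), marked(e)}  (20 atoms)
F2 = F1 ∪ {above(a,b), above(a,c), above(a,e), above(b,a), above(b,c), above(b,e), above(c,a), above(c,b), above(c,e), above(e,a), above(e,c), above(f,a), above(f,b), above(f,c), above(f,e)}  (35 atoms)
goal ⊆ F2  ⇒  h_max = 2

2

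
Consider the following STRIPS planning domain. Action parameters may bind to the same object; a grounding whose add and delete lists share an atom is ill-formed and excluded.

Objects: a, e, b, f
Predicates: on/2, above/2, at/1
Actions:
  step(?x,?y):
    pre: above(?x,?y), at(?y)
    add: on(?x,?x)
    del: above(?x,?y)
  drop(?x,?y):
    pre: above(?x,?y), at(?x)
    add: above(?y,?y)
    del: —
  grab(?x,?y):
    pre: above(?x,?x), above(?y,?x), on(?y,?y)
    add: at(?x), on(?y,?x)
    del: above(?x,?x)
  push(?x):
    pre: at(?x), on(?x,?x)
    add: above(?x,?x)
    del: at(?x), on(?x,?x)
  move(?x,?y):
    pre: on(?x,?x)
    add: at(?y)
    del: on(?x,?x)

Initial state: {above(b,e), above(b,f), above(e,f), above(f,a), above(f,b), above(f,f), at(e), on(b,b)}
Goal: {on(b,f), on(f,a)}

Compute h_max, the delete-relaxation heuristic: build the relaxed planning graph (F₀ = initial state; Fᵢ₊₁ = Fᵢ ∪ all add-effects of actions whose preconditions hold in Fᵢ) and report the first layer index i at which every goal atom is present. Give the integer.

F0 = init (8 atoms)
F1 = F0 ∪ {at(a), at(b), at(f), on(b,f)}  (12 atoms)
F2 = F1 ∪ {above(a,a), above(b,b), above(e,e), on(e,e), on(f,f)}  (17 atoms)
F3 = F2 ∪ {on(a,a), on(b,e), on(e,f), on(f,a), on(f,b)}  (22 atoms)
goal ⊆ F3  ⇒  h_max = 3

3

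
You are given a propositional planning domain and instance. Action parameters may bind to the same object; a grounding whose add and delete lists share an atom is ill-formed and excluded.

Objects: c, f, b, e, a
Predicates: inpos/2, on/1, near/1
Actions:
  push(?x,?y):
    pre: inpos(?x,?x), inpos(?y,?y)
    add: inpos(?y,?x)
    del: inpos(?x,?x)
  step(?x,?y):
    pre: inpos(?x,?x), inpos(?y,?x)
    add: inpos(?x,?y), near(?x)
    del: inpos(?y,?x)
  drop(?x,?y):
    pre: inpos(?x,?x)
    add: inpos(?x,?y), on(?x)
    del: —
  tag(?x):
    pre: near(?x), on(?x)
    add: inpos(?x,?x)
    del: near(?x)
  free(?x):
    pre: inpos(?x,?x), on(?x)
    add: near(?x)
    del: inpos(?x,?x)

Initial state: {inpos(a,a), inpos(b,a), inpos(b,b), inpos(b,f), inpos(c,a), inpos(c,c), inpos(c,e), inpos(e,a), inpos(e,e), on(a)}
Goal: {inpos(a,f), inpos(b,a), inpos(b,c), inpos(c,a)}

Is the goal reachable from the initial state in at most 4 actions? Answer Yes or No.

1. push(c,b)  →  {inpos(a,a), inpos(b,a), inpos(b,b), inpos(b,c), inpos(b,f), inpos(c,a), inpos(c,e), inpos(e,a), inpos(e,e), on(a)}
2. drop(a,f)  →  {inpos(a,a), inpos(a,f), inpos(b,a), inpos(b,b), inpos(b,c), inpos(b,f), inpos(c,a), inpos(c,e), inpos(e,a), inpos(e,e), on(a)}
optimal plan length = 2; 2 ≤ 4

Yes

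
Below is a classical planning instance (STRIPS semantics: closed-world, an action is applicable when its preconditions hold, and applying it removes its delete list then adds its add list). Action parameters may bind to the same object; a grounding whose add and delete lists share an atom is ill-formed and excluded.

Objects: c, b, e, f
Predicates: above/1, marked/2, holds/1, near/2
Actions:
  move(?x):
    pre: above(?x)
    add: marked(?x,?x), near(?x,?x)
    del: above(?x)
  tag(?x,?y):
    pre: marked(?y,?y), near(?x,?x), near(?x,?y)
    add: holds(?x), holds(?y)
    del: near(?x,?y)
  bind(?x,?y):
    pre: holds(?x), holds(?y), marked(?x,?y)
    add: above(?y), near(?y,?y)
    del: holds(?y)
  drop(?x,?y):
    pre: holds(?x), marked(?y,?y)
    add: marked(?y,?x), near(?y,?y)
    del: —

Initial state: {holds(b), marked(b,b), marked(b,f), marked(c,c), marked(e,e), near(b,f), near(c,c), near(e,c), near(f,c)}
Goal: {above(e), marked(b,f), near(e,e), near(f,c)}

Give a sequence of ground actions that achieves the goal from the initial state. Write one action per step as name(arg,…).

1. drop(b,e)  →  {holds(b), marked(b,b), marked(b,f), marked(c,c), marked(e,b), marked(e,e), near(b,f), near(c,c), near(e,c), near(e,e), near(f,c)}
2. tag(e,c)  →  {holds(b), holds(c), holds(e), marked(b,b), marked(b,f), marked(c,c), marked(e,b), marked(e,e), near(b,f), near(c,c), near(e,e), near(f,c)}
3. bind(e,e)  →  {above(e), holds(b), holds(c), marked(b,b), marked(b,f), marked(c,c), marked(e,b), marked(e,e), near(b,f), near(c,c), near(e,e), near(f,c)}

drop(b,e); tag(e,c); bind(e,e)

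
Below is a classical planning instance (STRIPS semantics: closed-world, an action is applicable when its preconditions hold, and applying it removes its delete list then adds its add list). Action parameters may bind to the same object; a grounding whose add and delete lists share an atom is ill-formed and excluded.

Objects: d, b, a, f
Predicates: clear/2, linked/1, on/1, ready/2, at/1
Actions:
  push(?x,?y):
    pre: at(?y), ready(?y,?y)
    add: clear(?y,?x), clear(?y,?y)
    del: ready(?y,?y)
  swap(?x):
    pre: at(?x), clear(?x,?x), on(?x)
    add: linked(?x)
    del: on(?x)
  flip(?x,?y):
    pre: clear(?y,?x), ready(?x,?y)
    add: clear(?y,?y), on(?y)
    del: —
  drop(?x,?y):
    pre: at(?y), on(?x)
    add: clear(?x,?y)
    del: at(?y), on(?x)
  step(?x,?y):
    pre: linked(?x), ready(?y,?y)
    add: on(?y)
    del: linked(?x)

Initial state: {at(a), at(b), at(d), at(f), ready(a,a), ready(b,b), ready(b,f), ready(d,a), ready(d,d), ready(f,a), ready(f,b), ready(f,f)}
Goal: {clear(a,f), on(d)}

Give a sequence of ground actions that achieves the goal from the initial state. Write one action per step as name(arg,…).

1. push(f,a)  →  {at(a), at(b), at(d), at(f), clear(a,a), clear(a,f), ready(b,b), ready(b,f), ready(d,a), ready(d,d), ready(f,a), ready(f,b), ready(f,f)}
2. flip(f,a)  →  {at(a), at(b), at(d), at(f), clear(a,a), clear(a,f), on(a), ready(b,b), ready(b,f), ready(d,a), ready(d,d), ready(f,a), ready(f,b), ready(f,f)}
3. swap(a)  →  {at(a), at(b), at(d), at(f), clear(a,a), clear(a,f), linked(a), ready(b,b), ready(b,f), ready(d,a), ready(d,d), ready(f,a), ready(f,b), ready(f,f)}
4. step(a,d)  →  {at(a), at(b), at(d), at(f), clear(a,a), clear(a,f), on(d), ready(b,b), ready(b,f), ready(d,a), ready(d,d), ready(f,a), ready(f,b), ready(f,f)}

push(f,a); flip(f,a); swap(a); step(a,d)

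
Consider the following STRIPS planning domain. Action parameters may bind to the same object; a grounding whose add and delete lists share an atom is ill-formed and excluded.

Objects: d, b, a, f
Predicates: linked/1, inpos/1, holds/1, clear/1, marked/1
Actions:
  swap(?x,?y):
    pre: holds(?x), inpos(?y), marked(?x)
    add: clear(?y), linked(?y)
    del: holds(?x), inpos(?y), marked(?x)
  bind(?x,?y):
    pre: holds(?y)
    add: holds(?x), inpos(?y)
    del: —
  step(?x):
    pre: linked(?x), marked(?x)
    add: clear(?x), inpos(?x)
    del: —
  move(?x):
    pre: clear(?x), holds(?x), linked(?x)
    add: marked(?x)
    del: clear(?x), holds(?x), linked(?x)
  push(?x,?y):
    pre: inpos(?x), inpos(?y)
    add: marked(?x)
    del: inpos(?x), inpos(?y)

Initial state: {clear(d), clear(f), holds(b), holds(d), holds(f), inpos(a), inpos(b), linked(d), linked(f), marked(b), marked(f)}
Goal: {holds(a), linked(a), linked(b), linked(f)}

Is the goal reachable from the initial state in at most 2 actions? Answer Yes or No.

No

1. swap(b,b)  →  {clear(b), clear(d), clear(f), holds(d), holds(f), inpos(a), linked(b), linked(d), linked(f), marked(f)}
2. swap(f,a)  →  {clear(a), clear(b), clear(d), clear(f), holds(d), linked(a), linked(b), linked(d), linked(f)}
3. bind(a,d)  →  {clear(a), clear(b), clear(d), clear(f), holds(a), holds(d), inpos(d), linked(a), linked(b), linked(d), linked(f)}
optimal plan length = 3; 3 > 2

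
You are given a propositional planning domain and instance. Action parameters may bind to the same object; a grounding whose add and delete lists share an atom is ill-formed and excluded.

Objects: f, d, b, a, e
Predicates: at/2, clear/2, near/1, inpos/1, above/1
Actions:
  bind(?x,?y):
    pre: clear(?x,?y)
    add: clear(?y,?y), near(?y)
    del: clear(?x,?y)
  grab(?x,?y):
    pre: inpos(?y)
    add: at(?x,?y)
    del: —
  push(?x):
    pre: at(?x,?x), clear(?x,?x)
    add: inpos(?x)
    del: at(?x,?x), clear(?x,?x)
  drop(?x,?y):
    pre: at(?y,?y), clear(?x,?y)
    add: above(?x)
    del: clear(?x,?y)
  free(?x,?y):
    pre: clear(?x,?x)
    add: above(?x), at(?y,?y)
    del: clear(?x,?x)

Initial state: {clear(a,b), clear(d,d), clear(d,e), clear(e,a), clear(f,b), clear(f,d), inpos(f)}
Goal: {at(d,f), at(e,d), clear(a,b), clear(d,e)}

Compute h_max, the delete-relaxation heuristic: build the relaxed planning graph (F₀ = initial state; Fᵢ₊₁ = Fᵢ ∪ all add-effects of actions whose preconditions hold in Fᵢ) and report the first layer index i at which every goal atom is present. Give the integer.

F0 = init (7 atoms)
F1 = F0 ∪ {above(d), at(a,a), at(a,f), at(b,b), at(b,f), at(d,d), at(d,f), at(e,e), at(e,f), at(f,f), clear(a,a), clear(b,b), clear(e,e), near(a), near(b), near(d), near(e)}  (24 atoms)
F2 = F1 ∪ {above(a), above(b), above(e), above(f), inpos(a), inpos(b), inpos(d), inpos(e)}  (32 atoms)
F3 = F2 ∪ {at(a,b), at(a,d), at(a,e), at(b,a), at(b,d), at(b,e), at(d,a), at(d,b), at(d,e), at(e,a), at(e,b), at(e,d), at(f,a), at(f,b), at(f,d), at(f,e)}  (48 atoms)
goal ⊆ F3  ⇒  h_max = 3

3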